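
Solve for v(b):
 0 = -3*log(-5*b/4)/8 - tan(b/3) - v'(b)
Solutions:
 v(b) = C1 - 3*b*log(-b)/8 - 3*b*log(5)/8 + 3*b/8 + 3*b*log(2)/4 + 3*log(cos(b/3))


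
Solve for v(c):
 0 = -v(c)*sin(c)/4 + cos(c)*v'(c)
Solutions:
 v(c) = C1/cos(c)^(1/4)


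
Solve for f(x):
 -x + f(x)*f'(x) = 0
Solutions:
 f(x) = -sqrt(C1 + x^2)
 f(x) = sqrt(C1 + x^2)


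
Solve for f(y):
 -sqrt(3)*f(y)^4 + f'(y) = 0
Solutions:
 f(y) = (-1/(C1 + 3*sqrt(3)*y))^(1/3)
 f(y) = (-1/(C1 + sqrt(3)*y))^(1/3)*(-3^(2/3) - 3*3^(1/6)*I)/6
 f(y) = (-1/(C1 + sqrt(3)*y))^(1/3)*(-3^(2/3) + 3*3^(1/6)*I)/6


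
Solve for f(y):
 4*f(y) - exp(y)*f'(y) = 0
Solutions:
 f(y) = C1*exp(-4*exp(-y))


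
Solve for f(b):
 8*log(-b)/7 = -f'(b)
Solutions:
 f(b) = C1 - 8*b*log(-b)/7 + 8*b/7


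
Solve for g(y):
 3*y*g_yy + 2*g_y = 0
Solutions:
 g(y) = C1 + C2*y^(1/3)


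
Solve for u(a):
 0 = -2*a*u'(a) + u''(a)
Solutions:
 u(a) = C1 + C2*erfi(a)


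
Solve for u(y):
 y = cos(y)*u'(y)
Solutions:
 u(y) = C1 + Integral(y/cos(y), y)


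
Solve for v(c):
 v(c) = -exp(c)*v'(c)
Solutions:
 v(c) = C1*exp(exp(-c))


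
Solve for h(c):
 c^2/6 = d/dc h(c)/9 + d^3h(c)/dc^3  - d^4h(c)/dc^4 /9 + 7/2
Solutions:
 h(c) = C1 + C2*exp(c*(-2^(2/3)*(sqrt(109) + 55)^(1/3)/4 - 9*2^(1/3)/(2*(sqrt(109) + 55)^(1/3)) + 3))*sin(2^(1/3)*sqrt(3)*c*(-2^(1/3)*(sqrt(109) + 55)^(1/3) + 18/(sqrt(109) + 55)^(1/3))/4) + C3*exp(c*(-2^(2/3)*(sqrt(109) + 55)^(1/3)/4 - 9*2^(1/3)/(2*(sqrt(109) + 55)^(1/3)) + 3))*cos(2^(1/3)*sqrt(3)*c*(-2^(1/3)*(sqrt(109) + 55)^(1/3) + 18/(sqrt(109) + 55)^(1/3))/4) + C4*exp(c*(9*2^(1/3)/(sqrt(109) + 55)^(1/3) + 3 + 2^(2/3)*(sqrt(109) + 55)^(1/3)/2)) + c^3/2 - 117*c/2


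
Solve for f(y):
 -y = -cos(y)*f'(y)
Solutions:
 f(y) = C1 + Integral(y/cos(y), y)


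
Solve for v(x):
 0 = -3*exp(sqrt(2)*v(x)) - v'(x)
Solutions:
 v(x) = sqrt(2)*(2*log(1/(C1 + 3*x)) - log(2))/4


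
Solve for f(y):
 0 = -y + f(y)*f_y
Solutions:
 f(y) = -sqrt(C1 + y^2)
 f(y) = sqrt(C1 + y^2)


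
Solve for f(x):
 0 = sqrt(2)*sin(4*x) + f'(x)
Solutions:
 f(x) = C1 + sqrt(2)*cos(4*x)/4


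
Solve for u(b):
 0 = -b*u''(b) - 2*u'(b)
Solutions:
 u(b) = C1 + C2/b


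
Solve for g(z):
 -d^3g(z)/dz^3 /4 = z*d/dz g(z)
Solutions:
 g(z) = C1 + Integral(C2*airyai(-2^(2/3)*z) + C3*airybi(-2^(2/3)*z), z)


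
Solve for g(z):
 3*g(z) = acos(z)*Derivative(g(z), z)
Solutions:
 g(z) = C1*exp(3*Integral(1/acos(z), z))


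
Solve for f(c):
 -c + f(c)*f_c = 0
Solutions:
 f(c) = -sqrt(C1 + c^2)
 f(c) = sqrt(C1 + c^2)


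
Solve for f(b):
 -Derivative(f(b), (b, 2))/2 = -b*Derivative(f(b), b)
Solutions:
 f(b) = C1 + C2*erfi(b)


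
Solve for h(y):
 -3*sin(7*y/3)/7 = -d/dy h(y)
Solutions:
 h(y) = C1 - 9*cos(7*y/3)/49


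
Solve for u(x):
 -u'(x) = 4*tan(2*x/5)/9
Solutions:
 u(x) = C1 + 10*log(cos(2*x/5))/9


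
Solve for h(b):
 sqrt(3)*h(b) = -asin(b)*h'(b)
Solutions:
 h(b) = C1*exp(-sqrt(3)*Integral(1/asin(b), b))


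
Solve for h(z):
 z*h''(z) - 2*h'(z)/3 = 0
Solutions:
 h(z) = C1 + C2*z^(5/3)


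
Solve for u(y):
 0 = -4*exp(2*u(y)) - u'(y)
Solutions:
 u(y) = log(-sqrt(-1/(C1 - 4*y))) - log(2)/2
 u(y) = log(-1/(C1 - 4*y))/2 - log(2)/2


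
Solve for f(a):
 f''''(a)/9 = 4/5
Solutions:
 f(a) = C1 + C2*a + C3*a^2 + C4*a^3 + 3*a^4/10


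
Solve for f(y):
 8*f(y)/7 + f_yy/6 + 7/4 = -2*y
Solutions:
 f(y) = C1*sin(4*sqrt(21)*y/7) + C2*cos(4*sqrt(21)*y/7) - 7*y/4 - 49/32


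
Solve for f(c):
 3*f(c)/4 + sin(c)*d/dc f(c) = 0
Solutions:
 f(c) = C1*(cos(c) + 1)^(3/8)/(cos(c) - 1)^(3/8)


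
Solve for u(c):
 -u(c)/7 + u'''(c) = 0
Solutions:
 u(c) = C3*exp(7^(2/3)*c/7) + (C1*sin(sqrt(3)*7^(2/3)*c/14) + C2*cos(sqrt(3)*7^(2/3)*c/14))*exp(-7^(2/3)*c/14)


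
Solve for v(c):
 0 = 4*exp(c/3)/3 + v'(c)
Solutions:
 v(c) = C1 - 4*exp(c/3)


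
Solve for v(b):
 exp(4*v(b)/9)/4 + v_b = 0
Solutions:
 v(b) = 9*log(-(1/(C1 + b))^(1/4)) + 9*log(3)/2
 v(b) = 9*log(1/(C1 + b))/4 + 9*log(3)/2
 v(b) = 9*log(-I*(1/(C1 + b))^(1/4)) + 9*log(3)/2
 v(b) = 9*log(I*(1/(C1 + b))^(1/4)) + 9*log(3)/2


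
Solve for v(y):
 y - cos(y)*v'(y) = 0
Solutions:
 v(y) = C1 + Integral(y/cos(y), y)


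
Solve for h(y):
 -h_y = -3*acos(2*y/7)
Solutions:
 h(y) = C1 + 3*y*acos(2*y/7) - 3*sqrt(49 - 4*y^2)/2


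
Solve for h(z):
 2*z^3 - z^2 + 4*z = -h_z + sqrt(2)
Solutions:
 h(z) = C1 - z^4/2 + z^3/3 - 2*z^2 + sqrt(2)*z


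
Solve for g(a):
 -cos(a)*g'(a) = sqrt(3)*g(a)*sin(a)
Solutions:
 g(a) = C1*cos(a)^(sqrt(3))


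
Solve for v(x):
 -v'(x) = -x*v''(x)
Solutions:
 v(x) = C1 + C2*x^2


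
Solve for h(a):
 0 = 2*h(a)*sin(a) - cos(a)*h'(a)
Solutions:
 h(a) = C1/cos(a)^2


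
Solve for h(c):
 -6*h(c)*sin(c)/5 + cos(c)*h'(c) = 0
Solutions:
 h(c) = C1/cos(c)^(6/5)


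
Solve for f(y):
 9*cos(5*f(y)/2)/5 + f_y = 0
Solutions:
 f(y) = -2*asin((C1 + exp(9*y))/(C1 - exp(9*y)))/5 + 2*pi/5
 f(y) = 2*asin((C1 + exp(9*y))/(C1 - exp(9*y)))/5


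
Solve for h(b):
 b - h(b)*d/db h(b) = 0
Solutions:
 h(b) = -sqrt(C1 + b^2)
 h(b) = sqrt(C1 + b^2)


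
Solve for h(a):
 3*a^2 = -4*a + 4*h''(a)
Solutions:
 h(a) = C1 + C2*a + a^4/16 + a^3/6


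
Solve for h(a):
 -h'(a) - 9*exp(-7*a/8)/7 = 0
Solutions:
 h(a) = C1 + 72*exp(-7*a/8)/49


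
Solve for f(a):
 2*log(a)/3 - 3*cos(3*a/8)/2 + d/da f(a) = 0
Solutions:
 f(a) = C1 - 2*a*log(a)/3 + 2*a/3 + 4*sin(3*a/8)


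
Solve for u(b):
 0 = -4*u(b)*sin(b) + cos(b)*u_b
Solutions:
 u(b) = C1/cos(b)^4


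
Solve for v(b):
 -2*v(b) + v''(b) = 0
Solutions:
 v(b) = C1*exp(-sqrt(2)*b) + C2*exp(sqrt(2)*b)


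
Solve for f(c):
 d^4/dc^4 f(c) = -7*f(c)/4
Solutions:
 f(c) = (C1*sin(7^(1/4)*c/2) + C2*cos(7^(1/4)*c/2))*exp(-7^(1/4)*c/2) + (C3*sin(7^(1/4)*c/2) + C4*cos(7^(1/4)*c/2))*exp(7^(1/4)*c/2)


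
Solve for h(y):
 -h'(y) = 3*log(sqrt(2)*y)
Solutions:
 h(y) = C1 - 3*y*log(y) - 3*y*log(2)/2 + 3*y


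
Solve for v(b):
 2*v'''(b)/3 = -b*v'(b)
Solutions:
 v(b) = C1 + Integral(C2*airyai(-2^(2/3)*3^(1/3)*b/2) + C3*airybi(-2^(2/3)*3^(1/3)*b/2), b)


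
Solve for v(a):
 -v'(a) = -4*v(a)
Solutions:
 v(a) = C1*exp(4*a)


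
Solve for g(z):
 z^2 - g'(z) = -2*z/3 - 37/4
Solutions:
 g(z) = C1 + z^3/3 + z^2/3 + 37*z/4


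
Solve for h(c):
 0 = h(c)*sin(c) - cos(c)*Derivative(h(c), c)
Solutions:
 h(c) = C1/cos(c)


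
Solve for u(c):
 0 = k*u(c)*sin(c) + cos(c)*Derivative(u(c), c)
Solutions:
 u(c) = C1*exp(k*log(cos(c)))


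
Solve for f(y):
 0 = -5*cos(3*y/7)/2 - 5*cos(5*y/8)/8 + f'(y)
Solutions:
 f(y) = C1 + 35*sin(3*y/7)/6 + sin(5*y/8)


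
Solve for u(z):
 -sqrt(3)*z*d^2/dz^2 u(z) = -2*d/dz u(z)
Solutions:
 u(z) = C1 + C2*z^(1 + 2*sqrt(3)/3)


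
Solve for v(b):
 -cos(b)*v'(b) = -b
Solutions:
 v(b) = C1 + Integral(b/cos(b), b)


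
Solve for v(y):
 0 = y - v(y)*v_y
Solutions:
 v(y) = -sqrt(C1 + y^2)
 v(y) = sqrt(C1 + y^2)


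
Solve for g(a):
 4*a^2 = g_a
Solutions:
 g(a) = C1 + 4*a^3/3


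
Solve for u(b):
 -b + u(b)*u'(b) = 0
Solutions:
 u(b) = -sqrt(C1 + b^2)
 u(b) = sqrt(C1 + b^2)


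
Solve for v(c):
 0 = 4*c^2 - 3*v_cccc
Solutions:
 v(c) = C1 + C2*c + C3*c^2 + C4*c^3 + c^6/270


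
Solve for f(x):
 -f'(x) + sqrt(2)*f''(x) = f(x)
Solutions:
 f(x) = C1*exp(sqrt(2)*x*(1 - sqrt(1 + 4*sqrt(2)))/4) + C2*exp(sqrt(2)*x*(1 + sqrt(1 + 4*sqrt(2)))/4)


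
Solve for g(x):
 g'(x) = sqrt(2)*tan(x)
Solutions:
 g(x) = C1 - sqrt(2)*log(cos(x))


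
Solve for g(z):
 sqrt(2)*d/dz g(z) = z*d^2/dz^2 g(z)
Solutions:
 g(z) = C1 + C2*z^(1 + sqrt(2))


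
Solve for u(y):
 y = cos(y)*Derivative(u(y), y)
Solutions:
 u(y) = C1 + Integral(y/cos(y), y)


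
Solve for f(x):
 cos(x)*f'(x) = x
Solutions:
 f(x) = C1 + Integral(x/cos(x), x)


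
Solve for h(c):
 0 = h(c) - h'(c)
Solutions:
 h(c) = C1*exp(c)


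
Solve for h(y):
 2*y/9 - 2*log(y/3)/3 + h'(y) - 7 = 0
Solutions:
 h(y) = C1 - y^2/9 + 2*y*log(y)/3 - 2*y*log(3)/3 + 19*y/3


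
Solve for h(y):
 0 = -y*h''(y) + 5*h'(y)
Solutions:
 h(y) = C1 + C2*y^6


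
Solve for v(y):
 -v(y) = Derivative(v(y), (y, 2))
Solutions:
 v(y) = C1*sin(y) + C2*cos(y)


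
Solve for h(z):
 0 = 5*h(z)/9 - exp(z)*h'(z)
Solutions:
 h(z) = C1*exp(-5*exp(-z)/9)


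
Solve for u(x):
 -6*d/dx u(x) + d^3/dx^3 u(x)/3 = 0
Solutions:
 u(x) = C1 + C2*exp(-3*sqrt(2)*x) + C3*exp(3*sqrt(2)*x)


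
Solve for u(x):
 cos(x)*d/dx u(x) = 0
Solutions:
 u(x) = C1


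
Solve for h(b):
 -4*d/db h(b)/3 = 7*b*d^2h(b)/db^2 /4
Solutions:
 h(b) = C1 + C2*b^(5/21)


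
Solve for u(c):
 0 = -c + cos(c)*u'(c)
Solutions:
 u(c) = C1 + Integral(c/cos(c), c)


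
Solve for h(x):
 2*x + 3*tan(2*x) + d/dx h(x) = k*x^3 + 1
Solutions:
 h(x) = C1 + k*x^4/4 - x^2 + x + 3*log(cos(2*x))/2


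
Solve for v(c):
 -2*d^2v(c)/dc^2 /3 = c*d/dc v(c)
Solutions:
 v(c) = C1 + C2*erf(sqrt(3)*c/2)


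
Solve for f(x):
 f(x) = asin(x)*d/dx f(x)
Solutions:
 f(x) = C1*exp(Integral(1/asin(x), x))


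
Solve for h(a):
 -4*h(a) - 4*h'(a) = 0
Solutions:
 h(a) = C1*exp(-a)


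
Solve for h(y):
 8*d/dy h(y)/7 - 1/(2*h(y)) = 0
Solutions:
 h(y) = -sqrt(C1 + 14*y)/4
 h(y) = sqrt(C1 + 14*y)/4


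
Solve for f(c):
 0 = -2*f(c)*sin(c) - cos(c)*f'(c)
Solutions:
 f(c) = C1*cos(c)^2


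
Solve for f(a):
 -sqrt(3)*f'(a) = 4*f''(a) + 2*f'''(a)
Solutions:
 f(a) = C1 + C2*exp(a*(-1 + sqrt(2)*sqrt(2 - sqrt(3))/2)) + C3*exp(-a*(sqrt(2)*sqrt(2 - sqrt(3))/2 + 1))


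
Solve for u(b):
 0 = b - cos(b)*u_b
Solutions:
 u(b) = C1 + Integral(b/cos(b), b)


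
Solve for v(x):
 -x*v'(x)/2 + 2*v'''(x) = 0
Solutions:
 v(x) = C1 + Integral(C2*airyai(2^(1/3)*x/2) + C3*airybi(2^(1/3)*x/2), x)


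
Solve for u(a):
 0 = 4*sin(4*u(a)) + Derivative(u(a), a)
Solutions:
 u(a) = -acos((-C1 - exp(32*a))/(C1 - exp(32*a)))/4 + pi/2
 u(a) = acos((-C1 - exp(32*a))/(C1 - exp(32*a)))/4


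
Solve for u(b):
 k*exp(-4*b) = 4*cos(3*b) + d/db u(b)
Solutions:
 u(b) = C1 - k*exp(-4*b)/4 - 4*sin(3*b)/3


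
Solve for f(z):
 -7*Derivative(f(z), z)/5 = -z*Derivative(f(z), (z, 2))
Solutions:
 f(z) = C1 + C2*z^(12/5)


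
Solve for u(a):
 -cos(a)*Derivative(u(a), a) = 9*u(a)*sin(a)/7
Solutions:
 u(a) = C1*cos(a)^(9/7)


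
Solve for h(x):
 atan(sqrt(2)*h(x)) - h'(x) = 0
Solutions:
 Integral(1/atan(sqrt(2)*_y), (_y, h(x))) = C1 + x


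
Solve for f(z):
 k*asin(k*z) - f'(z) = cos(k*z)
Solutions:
 f(z) = C1 + k*Piecewise((z*asin(k*z) + sqrt(-k^2*z^2 + 1)/k, Ne(k, 0)), (0, True)) - Piecewise((sin(k*z)/k, Ne(k, 0)), (z, True))


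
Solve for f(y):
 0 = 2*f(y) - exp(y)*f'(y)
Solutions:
 f(y) = C1*exp(-2*exp(-y))


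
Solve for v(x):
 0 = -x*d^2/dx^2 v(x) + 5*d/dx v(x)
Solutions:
 v(x) = C1 + C2*x^6


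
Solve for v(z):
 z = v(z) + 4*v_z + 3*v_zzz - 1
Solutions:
 v(z) = C1*exp(2^(1/3)*z*(-8/(9 + sqrt(337))^(1/3) + 2^(1/3)*(9 + sqrt(337))^(1/3))/12)*sin(2^(1/3)*sqrt(3)*z*(8/(9 + sqrt(337))^(1/3) + 2^(1/3)*(9 + sqrt(337))^(1/3))/12) + C2*exp(2^(1/3)*z*(-8/(9 + sqrt(337))^(1/3) + 2^(1/3)*(9 + sqrt(337))^(1/3))/12)*cos(2^(1/3)*sqrt(3)*z*(8/(9 + sqrt(337))^(1/3) + 2^(1/3)*(9 + sqrt(337))^(1/3))/12) + C3*exp(-2^(1/3)*z*(-8/(9 + sqrt(337))^(1/3) + 2^(1/3)*(9 + sqrt(337))^(1/3))/6) + z - 3


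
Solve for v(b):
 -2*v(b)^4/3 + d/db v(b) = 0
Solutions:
 v(b) = (-1/(C1 + 2*b))^(1/3)
 v(b) = (-1/(C1 + 2*b))^(1/3)*(-1 - sqrt(3)*I)/2
 v(b) = (-1/(C1 + 2*b))^(1/3)*(-1 + sqrt(3)*I)/2


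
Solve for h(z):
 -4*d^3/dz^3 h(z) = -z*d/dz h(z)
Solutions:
 h(z) = C1 + Integral(C2*airyai(2^(1/3)*z/2) + C3*airybi(2^(1/3)*z/2), z)


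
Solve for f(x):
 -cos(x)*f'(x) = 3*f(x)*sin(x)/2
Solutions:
 f(x) = C1*cos(x)^(3/2)


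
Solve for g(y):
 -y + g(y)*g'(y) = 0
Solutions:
 g(y) = -sqrt(C1 + y^2)
 g(y) = sqrt(C1 + y^2)


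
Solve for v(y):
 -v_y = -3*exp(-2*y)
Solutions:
 v(y) = C1 - 3*exp(-2*y)/2


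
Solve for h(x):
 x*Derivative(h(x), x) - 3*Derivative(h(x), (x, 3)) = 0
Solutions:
 h(x) = C1 + Integral(C2*airyai(3^(2/3)*x/3) + C3*airybi(3^(2/3)*x/3), x)


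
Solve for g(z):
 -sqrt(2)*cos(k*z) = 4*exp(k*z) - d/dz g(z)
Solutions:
 g(z) = C1 + 4*exp(k*z)/k + sqrt(2)*sin(k*z)/k


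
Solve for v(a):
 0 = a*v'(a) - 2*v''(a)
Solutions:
 v(a) = C1 + C2*erfi(a/2)


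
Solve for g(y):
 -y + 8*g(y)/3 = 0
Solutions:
 g(y) = 3*y/8


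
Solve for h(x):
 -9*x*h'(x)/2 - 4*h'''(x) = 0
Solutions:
 h(x) = C1 + Integral(C2*airyai(-3^(2/3)*x/2) + C3*airybi(-3^(2/3)*x/2), x)


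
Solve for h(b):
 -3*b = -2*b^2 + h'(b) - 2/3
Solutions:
 h(b) = C1 + 2*b^3/3 - 3*b^2/2 + 2*b/3


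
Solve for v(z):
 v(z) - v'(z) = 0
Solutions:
 v(z) = C1*exp(z)


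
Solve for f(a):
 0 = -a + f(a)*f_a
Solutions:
 f(a) = -sqrt(C1 + a^2)
 f(a) = sqrt(C1 + a^2)


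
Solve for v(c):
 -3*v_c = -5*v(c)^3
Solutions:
 v(c) = -sqrt(6)*sqrt(-1/(C1 + 5*c))/2
 v(c) = sqrt(6)*sqrt(-1/(C1 + 5*c))/2


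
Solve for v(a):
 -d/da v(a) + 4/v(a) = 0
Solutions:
 v(a) = -sqrt(C1 + 8*a)
 v(a) = sqrt(C1 + 8*a)


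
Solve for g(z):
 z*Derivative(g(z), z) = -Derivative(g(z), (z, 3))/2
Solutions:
 g(z) = C1 + Integral(C2*airyai(-2^(1/3)*z) + C3*airybi(-2^(1/3)*z), z)


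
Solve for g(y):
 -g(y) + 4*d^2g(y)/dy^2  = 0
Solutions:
 g(y) = C1*exp(-y/2) + C2*exp(y/2)


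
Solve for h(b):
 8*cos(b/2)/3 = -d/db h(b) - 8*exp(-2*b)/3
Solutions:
 h(b) = C1 - 16*sin(b/2)/3 + 4*exp(-2*b)/3


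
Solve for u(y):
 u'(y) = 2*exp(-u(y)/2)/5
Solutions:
 u(y) = 2*log(C1 + y/5)


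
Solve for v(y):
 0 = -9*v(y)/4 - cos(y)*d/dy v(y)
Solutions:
 v(y) = C1*(sin(y) - 1)^(9/8)/(sin(y) + 1)^(9/8)


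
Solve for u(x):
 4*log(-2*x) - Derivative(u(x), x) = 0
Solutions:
 u(x) = C1 + 4*x*log(-x) + 4*x*(-1 + log(2))


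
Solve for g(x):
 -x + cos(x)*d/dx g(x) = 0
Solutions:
 g(x) = C1 + Integral(x/cos(x), x)


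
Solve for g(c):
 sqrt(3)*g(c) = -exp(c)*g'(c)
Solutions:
 g(c) = C1*exp(sqrt(3)*exp(-c))


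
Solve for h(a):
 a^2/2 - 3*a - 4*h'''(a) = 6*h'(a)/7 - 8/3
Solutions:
 h(a) = C1 + C2*sin(sqrt(42)*a/14) + C3*cos(sqrt(42)*a/14) + 7*a^3/36 - 7*a^2/4 - 7*a/3


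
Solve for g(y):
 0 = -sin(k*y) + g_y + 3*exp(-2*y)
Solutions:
 g(y) = C1 + 3*exp(-2*y)/2 - cos(k*y)/k


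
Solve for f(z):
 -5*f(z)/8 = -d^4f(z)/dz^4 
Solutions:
 f(z) = C1*exp(-10^(1/4)*z/2) + C2*exp(10^(1/4)*z/2) + C3*sin(10^(1/4)*z/2) + C4*cos(10^(1/4)*z/2)


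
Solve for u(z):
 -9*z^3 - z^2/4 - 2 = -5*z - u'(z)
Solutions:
 u(z) = C1 + 9*z^4/4 + z^3/12 - 5*z^2/2 + 2*z


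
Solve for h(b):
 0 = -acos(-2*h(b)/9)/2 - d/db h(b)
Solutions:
 Integral(1/acos(-2*_y/9), (_y, h(b))) = C1 - b/2


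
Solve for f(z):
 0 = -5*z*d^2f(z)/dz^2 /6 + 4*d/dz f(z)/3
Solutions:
 f(z) = C1 + C2*z^(13/5)


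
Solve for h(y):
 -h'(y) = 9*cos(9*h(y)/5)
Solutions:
 9*y - 5*log(sin(9*h(y)/5) - 1)/18 + 5*log(sin(9*h(y)/5) + 1)/18 = C1


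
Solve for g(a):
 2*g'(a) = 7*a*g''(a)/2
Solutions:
 g(a) = C1 + C2*a^(11/7)


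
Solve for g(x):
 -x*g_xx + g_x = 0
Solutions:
 g(x) = C1 + C2*x^2


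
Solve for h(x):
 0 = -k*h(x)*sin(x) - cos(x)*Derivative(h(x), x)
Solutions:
 h(x) = C1*exp(k*log(cos(x)))


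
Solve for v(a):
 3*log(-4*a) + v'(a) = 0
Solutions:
 v(a) = C1 - 3*a*log(-a) + 3*a*(1 - 2*log(2))


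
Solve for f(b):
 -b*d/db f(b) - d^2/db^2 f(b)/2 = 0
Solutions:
 f(b) = C1 + C2*erf(b)


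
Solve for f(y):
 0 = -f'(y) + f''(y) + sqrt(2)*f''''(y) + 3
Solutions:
 f(y) = C1 + C2*exp(-y*(-2*2^(1/6)*3^(2/3)/(9*sqrt(2) + sqrt(6)*sqrt(2*sqrt(2) + 27))^(1/3) + 6^(1/3)*(9*sqrt(2) + sqrt(6)*sqrt(2*sqrt(2) + 27))^(1/3))/12)*sin(y*(6*6^(1/6)/(9*sqrt(2) + sqrt(6)*sqrt(2*sqrt(2) + 27))^(1/3) + 2^(1/3)*3^(5/6)*(9*sqrt(2) + sqrt(6)*sqrt(2*sqrt(2) + 27))^(1/3))/12) + C3*exp(-y*(-2*2^(1/6)*3^(2/3)/(9*sqrt(2) + sqrt(6)*sqrt(2*sqrt(2) + 27))^(1/3) + 6^(1/3)*(9*sqrt(2) + sqrt(6)*sqrt(2*sqrt(2) + 27))^(1/3))/12)*cos(y*(6*6^(1/6)/(9*sqrt(2) + sqrt(6)*sqrt(2*sqrt(2) + 27))^(1/3) + 2^(1/3)*3^(5/6)*(9*sqrt(2) + sqrt(6)*sqrt(2*sqrt(2) + 27))^(1/3))/12) + C4*exp(y*(-2*2^(1/6)*3^(2/3)/(9*sqrt(2) + sqrt(6)*sqrt(2*sqrt(2) + 27))^(1/3) + 6^(1/3)*(9*sqrt(2) + sqrt(6)*sqrt(2*sqrt(2) + 27))^(1/3))/6) + 3*y


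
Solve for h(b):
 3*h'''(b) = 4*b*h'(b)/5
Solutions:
 h(b) = C1 + Integral(C2*airyai(30^(2/3)*b/15) + C3*airybi(30^(2/3)*b/15), b)


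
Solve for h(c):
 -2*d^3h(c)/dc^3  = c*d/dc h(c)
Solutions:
 h(c) = C1 + Integral(C2*airyai(-2^(2/3)*c/2) + C3*airybi(-2^(2/3)*c/2), c)


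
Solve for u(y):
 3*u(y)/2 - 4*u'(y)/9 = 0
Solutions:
 u(y) = C1*exp(27*y/8)


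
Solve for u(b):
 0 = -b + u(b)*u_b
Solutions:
 u(b) = -sqrt(C1 + b^2)
 u(b) = sqrt(C1 + b^2)


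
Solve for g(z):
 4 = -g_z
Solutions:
 g(z) = C1 - 4*z


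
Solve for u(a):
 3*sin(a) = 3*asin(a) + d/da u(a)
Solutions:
 u(a) = C1 - 3*a*asin(a) - 3*sqrt(1 - a^2) - 3*cos(a)


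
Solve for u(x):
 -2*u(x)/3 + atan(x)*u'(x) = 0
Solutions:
 u(x) = C1*exp(2*Integral(1/atan(x), x)/3)


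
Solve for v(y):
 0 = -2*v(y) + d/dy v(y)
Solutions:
 v(y) = C1*exp(2*y)


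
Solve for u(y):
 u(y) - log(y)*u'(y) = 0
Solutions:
 u(y) = C1*exp(li(y))


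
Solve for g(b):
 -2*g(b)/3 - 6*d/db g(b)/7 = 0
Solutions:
 g(b) = C1*exp(-7*b/9)


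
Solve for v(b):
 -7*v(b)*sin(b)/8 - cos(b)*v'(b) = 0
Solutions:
 v(b) = C1*cos(b)^(7/8)


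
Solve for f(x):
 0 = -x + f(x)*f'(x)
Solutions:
 f(x) = -sqrt(C1 + x^2)
 f(x) = sqrt(C1 + x^2)


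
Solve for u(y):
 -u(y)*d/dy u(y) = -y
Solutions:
 u(y) = -sqrt(C1 + y^2)
 u(y) = sqrt(C1 + y^2)


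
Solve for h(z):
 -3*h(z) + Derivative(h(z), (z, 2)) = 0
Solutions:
 h(z) = C1*exp(-sqrt(3)*z) + C2*exp(sqrt(3)*z)


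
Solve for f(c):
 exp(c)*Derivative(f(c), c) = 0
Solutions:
 f(c) = C1


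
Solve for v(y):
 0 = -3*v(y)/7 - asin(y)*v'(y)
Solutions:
 v(y) = C1*exp(-3*Integral(1/asin(y), y)/7)


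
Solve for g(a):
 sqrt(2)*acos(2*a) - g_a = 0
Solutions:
 g(a) = C1 + sqrt(2)*(a*acos(2*a) - sqrt(1 - 4*a^2)/2)


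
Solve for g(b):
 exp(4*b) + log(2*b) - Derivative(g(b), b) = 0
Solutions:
 g(b) = C1 + b*log(b) + b*(-1 + log(2)) + exp(4*b)/4


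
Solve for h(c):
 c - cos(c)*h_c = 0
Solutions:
 h(c) = C1 + Integral(c/cos(c), c)


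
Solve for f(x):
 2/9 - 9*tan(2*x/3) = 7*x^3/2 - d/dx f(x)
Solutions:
 f(x) = C1 + 7*x^4/8 - 2*x/9 - 27*log(cos(2*x/3))/2


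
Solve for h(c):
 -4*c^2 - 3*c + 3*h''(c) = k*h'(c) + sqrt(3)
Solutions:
 h(c) = C1 + C2*exp(c*k/3) - 4*c^3/(3*k) - 3*c^2/(2*k) - 12*c^2/k^2 - sqrt(3)*c/k - 9*c/k^2 - 72*c/k^3


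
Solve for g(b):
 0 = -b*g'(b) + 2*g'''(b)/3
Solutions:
 g(b) = C1 + Integral(C2*airyai(2^(2/3)*3^(1/3)*b/2) + C3*airybi(2^(2/3)*3^(1/3)*b/2), b)


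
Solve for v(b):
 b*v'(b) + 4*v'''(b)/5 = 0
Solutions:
 v(b) = C1 + Integral(C2*airyai(-10^(1/3)*b/2) + C3*airybi(-10^(1/3)*b/2), b)


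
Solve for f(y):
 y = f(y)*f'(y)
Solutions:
 f(y) = -sqrt(C1 + y^2)
 f(y) = sqrt(C1 + y^2)


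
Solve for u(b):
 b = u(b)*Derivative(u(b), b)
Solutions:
 u(b) = -sqrt(C1 + b^2)
 u(b) = sqrt(C1 + b^2)


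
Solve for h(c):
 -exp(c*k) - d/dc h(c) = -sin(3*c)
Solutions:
 h(c) = C1 - cos(3*c)/3 - exp(c*k)/k


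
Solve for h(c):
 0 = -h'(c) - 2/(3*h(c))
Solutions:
 h(c) = -sqrt(C1 - 12*c)/3
 h(c) = sqrt(C1 - 12*c)/3


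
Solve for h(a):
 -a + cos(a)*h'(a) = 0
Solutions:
 h(a) = C1 + Integral(a/cos(a), a)


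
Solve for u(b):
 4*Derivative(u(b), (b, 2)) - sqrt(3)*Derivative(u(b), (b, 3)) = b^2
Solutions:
 u(b) = C1 + C2*b + C3*exp(4*sqrt(3)*b/3) + b^4/48 + sqrt(3)*b^3/48 + 3*b^2/64


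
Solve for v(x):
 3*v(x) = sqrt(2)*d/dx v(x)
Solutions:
 v(x) = C1*exp(3*sqrt(2)*x/2)


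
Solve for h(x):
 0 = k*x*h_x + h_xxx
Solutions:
 h(x) = C1 + Integral(C2*airyai(x*(-k)^(1/3)) + C3*airybi(x*(-k)^(1/3)), x)


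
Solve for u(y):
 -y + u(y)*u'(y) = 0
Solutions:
 u(y) = -sqrt(C1 + y^2)
 u(y) = sqrt(C1 + y^2)


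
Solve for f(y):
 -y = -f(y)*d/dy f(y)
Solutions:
 f(y) = -sqrt(C1 + y^2)
 f(y) = sqrt(C1 + y^2)


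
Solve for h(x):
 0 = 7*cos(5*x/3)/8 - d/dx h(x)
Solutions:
 h(x) = C1 + 21*sin(5*x/3)/40


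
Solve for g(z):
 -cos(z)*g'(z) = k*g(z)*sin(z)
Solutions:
 g(z) = C1*exp(k*log(cos(z)))


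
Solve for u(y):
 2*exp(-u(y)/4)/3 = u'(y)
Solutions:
 u(y) = 4*log(C1 + y/6)


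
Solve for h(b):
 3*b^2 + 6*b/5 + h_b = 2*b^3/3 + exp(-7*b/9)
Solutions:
 h(b) = C1 + b^4/6 - b^3 - 3*b^2/5 - 9*exp(-7*b/9)/7


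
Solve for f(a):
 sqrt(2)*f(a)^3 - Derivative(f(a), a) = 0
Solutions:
 f(a) = -sqrt(2)*sqrt(-1/(C1 + sqrt(2)*a))/2
 f(a) = sqrt(2)*sqrt(-1/(C1 + sqrt(2)*a))/2


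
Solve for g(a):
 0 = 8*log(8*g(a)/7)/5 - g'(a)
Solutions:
 -5*Integral(1/(log(_y) - log(7) + 3*log(2)), (_y, g(a)))/8 = C1 - a


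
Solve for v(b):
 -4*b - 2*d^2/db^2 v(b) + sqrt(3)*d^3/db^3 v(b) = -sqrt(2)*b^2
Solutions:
 v(b) = C1 + C2*b + C3*exp(2*sqrt(3)*b/3) + sqrt(2)*b^4/24 + b^3*(-4 + sqrt(6))/12 + b^2*(-4*sqrt(3) + 3*sqrt(2))/8


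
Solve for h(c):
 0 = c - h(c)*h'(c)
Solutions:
 h(c) = -sqrt(C1 + c^2)
 h(c) = sqrt(C1 + c^2)


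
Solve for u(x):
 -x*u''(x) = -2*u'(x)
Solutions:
 u(x) = C1 + C2*x^3


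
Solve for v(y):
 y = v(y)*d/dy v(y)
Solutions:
 v(y) = -sqrt(C1 + y^2)
 v(y) = sqrt(C1 + y^2)


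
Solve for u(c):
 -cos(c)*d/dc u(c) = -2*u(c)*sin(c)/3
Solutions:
 u(c) = C1/cos(c)^(2/3)


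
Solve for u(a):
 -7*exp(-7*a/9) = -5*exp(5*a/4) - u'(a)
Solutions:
 u(a) = C1 - 4*exp(5*a/4) - 9*exp(-7*a/9)


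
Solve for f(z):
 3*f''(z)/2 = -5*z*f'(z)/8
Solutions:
 f(z) = C1 + C2*erf(sqrt(30)*z/12)


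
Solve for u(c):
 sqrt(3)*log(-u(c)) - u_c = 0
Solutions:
 -li(-u(c)) = C1 + sqrt(3)*c


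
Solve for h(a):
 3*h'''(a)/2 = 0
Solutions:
 h(a) = C1 + C2*a + C3*a^2


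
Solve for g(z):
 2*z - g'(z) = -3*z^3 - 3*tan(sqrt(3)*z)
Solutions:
 g(z) = C1 + 3*z^4/4 + z^2 - sqrt(3)*log(cos(sqrt(3)*z))


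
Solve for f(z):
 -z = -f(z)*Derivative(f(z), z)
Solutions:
 f(z) = -sqrt(C1 + z^2)
 f(z) = sqrt(C1 + z^2)


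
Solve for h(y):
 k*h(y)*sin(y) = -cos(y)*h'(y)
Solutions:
 h(y) = C1*exp(k*log(cos(y)))


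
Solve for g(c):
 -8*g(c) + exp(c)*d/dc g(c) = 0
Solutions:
 g(c) = C1*exp(-8*exp(-c))


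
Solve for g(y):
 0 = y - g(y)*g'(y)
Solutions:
 g(y) = -sqrt(C1 + y^2)
 g(y) = sqrt(C1 + y^2)


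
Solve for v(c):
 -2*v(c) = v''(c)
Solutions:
 v(c) = C1*sin(sqrt(2)*c) + C2*cos(sqrt(2)*c)


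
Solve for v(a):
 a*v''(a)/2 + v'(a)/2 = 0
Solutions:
 v(a) = C1 + C2*log(a)


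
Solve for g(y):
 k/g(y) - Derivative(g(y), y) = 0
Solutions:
 g(y) = -sqrt(C1 + 2*k*y)
 g(y) = sqrt(C1 + 2*k*y)


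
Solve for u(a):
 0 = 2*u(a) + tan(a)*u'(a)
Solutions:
 u(a) = C1/sin(a)^2


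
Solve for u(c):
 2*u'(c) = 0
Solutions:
 u(c) = C1


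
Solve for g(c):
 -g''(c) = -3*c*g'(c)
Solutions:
 g(c) = C1 + C2*erfi(sqrt(6)*c/2)


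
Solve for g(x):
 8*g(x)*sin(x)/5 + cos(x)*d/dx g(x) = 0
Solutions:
 g(x) = C1*cos(x)^(8/5)


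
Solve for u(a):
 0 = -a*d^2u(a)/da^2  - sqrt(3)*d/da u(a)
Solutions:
 u(a) = C1 + C2*a^(1 - sqrt(3))


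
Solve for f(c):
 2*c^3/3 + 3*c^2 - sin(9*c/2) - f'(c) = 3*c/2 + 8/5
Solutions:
 f(c) = C1 + c^4/6 + c^3 - 3*c^2/4 - 8*c/5 + 2*cos(9*c/2)/9


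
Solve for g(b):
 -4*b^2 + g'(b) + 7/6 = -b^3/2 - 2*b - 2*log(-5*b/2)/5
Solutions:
 g(b) = C1 - b^4/8 + 4*b^3/3 - b^2 - 2*b*log(-b)/5 + b*(-23 - 12*log(5) + 12*log(2))/30


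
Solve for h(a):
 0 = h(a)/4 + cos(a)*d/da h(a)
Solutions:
 h(a) = C1*(sin(a) - 1)^(1/8)/(sin(a) + 1)^(1/8)


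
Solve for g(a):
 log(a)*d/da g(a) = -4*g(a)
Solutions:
 g(a) = C1*exp(-4*li(a))


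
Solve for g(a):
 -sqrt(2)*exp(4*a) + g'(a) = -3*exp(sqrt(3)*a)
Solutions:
 g(a) = C1 + sqrt(2)*exp(4*a)/4 - sqrt(3)*exp(sqrt(3)*a)


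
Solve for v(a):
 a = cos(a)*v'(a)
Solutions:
 v(a) = C1 + Integral(a/cos(a), a)


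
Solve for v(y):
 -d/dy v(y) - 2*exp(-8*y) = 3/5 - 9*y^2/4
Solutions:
 v(y) = C1 + 3*y^3/4 - 3*y/5 + exp(-8*y)/4


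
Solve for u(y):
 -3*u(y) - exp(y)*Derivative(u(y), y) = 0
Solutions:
 u(y) = C1*exp(3*exp(-y))


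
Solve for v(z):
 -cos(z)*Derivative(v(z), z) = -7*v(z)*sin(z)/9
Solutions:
 v(z) = C1/cos(z)^(7/9)


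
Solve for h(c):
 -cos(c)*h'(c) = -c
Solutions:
 h(c) = C1 + Integral(c/cos(c), c)


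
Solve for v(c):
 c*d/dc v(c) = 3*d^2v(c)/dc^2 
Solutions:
 v(c) = C1 + C2*erfi(sqrt(6)*c/6)


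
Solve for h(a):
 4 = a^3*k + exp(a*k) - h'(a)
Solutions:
 h(a) = C1 + a^4*k/4 - 4*a + exp(a*k)/k


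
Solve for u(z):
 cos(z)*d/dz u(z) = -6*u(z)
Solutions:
 u(z) = C1*(sin(z)^3 - 3*sin(z)^2 + 3*sin(z) - 1)/(sin(z)^3 + 3*sin(z)^2 + 3*sin(z) + 1)


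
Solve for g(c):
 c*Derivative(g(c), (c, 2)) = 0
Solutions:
 g(c) = C1 + C2*c


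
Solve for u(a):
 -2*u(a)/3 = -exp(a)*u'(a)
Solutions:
 u(a) = C1*exp(-2*exp(-a)/3)


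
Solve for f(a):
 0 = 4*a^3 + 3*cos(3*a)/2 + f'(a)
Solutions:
 f(a) = C1 - a^4 - sin(3*a)/2


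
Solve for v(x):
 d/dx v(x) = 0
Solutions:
 v(x) = C1


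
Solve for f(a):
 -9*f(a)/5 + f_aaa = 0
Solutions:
 f(a) = C3*exp(15^(2/3)*a/5) + (C1*sin(3*3^(1/6)*5^(2/3)*a/10) + C2*cos(3*3^(1/6)*5^(2/3)*a/10))*exp(-15^(2/3)*a/10)


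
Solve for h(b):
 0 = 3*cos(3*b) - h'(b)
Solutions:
 h(b) = C1 + sin(3*b)


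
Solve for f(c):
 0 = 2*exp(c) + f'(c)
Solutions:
 f(c) = C1 - 2*exp(c)


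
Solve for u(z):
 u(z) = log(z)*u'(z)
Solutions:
 u(z) = C1*exp(li(z))


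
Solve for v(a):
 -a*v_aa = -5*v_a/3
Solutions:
 v(a) = C1 + C2*a^(8/3)


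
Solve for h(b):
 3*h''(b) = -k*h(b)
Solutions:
 h(b) = C1*exp(-sqrt(3)*b*sqrt(-k)/3) + C2*exp(sqrt(3)*b*sqrt(-k)/3)


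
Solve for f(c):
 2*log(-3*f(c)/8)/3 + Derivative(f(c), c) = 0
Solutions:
 3*Integral(1/(log(-_y) - 3*log(2) + log(3)), (_y, f(c)))/2 = C1 - c


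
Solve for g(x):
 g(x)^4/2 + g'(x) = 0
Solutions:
 g(x) = 2^(1/3)*(1/(C1 + 3*x))^(1/3)
 g(x) = 2^(1/3)*(-3^(2/3) - 3*3^(1/6)*I)*(1/(C1 + x))^(1/3)/6
 g(x) = 2^(1/3)*(-3^(2/3) + 3*3^(1/6)*I)*(1/(C1 + x))^(1/3)/6


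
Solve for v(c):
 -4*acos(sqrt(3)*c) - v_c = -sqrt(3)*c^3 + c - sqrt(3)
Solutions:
 v(c) = C1 + sqrt(3)*c^4/4 - c^2/2 - 4*c*acos(sqrt(3)*c) + sqrt(3)*c + 4*sqrt(3)*sqrt(1 - 3*c^2)/3


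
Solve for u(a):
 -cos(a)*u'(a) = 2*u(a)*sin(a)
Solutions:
 u(a) = C1*cos(a)^2


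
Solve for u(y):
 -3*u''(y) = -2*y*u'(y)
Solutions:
 u(y) = C1 + C2*erfi(sqrt(3)*y/3)


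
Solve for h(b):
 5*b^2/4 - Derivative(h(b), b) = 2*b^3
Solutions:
 h(b) = C1 - b^4/2 + 5*b^3/12


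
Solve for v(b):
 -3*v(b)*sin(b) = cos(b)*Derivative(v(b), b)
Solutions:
 v(b) = C1*cos(b)^3


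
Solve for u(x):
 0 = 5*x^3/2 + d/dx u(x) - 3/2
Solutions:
 u(x) = C1 - 5*x^4/8 + 3*x/2


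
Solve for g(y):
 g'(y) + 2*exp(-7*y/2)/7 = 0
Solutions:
 g(y) = C1 + 4*exp(-7*y/2)/49


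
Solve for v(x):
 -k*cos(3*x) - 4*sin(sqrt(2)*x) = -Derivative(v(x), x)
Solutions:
 v(x) = C1 + k*sin(3*x)/3 - 2*sqrt(2)*cos(sqrt(2)*x)


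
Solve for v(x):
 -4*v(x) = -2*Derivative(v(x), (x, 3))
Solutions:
 v(x) = C3*exp(2^(1/3)*x) + (C1*sin(2^(1/3)*sqrt(3)*x/2) + C2*cos(2^(1/3)*sqrt(3)*x/2))*exp(-2^(1/3)*x/2)


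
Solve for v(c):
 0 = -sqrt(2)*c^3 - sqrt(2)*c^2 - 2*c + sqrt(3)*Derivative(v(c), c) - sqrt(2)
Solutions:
 v(c) = C1 + sqrt(6)*c^4/12 + sqrt(6)*c^3/9 + sqrt(3)*c^2/3 + sqrt(6)*c/3


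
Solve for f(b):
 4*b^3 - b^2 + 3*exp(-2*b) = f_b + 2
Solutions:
 f(b) = C1 + b^4 - b^3/3 - 2*b - 3*exp(-2*b)/2


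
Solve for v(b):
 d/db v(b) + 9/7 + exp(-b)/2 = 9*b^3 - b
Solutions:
 v(b) = C1 + 9*b^4/4 - b^2/2 - 9*b/7 + exp(-b)/2


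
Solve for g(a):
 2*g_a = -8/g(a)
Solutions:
 g(a) = -sqrt(C1 - 8*a)
 g(a) = sqrt(C1 - 8*a)


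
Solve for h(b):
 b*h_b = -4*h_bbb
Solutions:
 h(b) = C1 + Integral(C2*airyai(-2^(1/3)*b/2) + C3*airybi(-2^(1/3)*b/2), b)


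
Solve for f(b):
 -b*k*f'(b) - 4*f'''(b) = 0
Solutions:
 f(b) = C1 + Integral(C2*airyai(2^(1/3)*b*(-k)^(1/3)/2) + C3*airybi(2^(1/3)*b*(-k)^(1/3)/2), b)


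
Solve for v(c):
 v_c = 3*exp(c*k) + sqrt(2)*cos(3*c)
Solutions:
 v(c) = C1 + sqrt(2)*sin(3*c)/3 + 3*exp(c*k)/k


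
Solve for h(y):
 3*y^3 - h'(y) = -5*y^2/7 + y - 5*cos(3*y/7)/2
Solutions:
 h(y) = C1 + 3*y^4/4 + 5*y^3/21 - y^2/2 + 35*sin(3*y/7)/6


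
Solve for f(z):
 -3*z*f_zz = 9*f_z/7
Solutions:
 f(z) = C1 + C2*z^(4/7)


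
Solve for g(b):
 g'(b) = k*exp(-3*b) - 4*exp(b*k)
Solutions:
 g(b) = C1 - k*exp(-3*b)/3 - 4*exp(b*k)/k


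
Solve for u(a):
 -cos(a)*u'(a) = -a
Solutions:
 u(a) = C1 + Integral(a/cos(a), a)


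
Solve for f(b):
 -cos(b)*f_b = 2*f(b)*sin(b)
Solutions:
 f(b) = C1*cos(b)^2


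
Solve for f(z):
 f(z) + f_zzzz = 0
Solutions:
 f(z) = (C1*sin(sqrt(2)*z/2) + C2*cos(sqrt(2)*z/2))*exp(-sqrt(2)*z/2) + (C3*sin(sqrt(2)*z/2) + C4*cos(sqrt(2)*z/2))*exp(sqrt(2)*z/2)


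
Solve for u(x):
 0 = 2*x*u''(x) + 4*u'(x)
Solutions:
 u(x) = C1 + C2/x


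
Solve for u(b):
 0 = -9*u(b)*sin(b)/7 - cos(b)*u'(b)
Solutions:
 u(b) = C1*cos(b)^(9/7)


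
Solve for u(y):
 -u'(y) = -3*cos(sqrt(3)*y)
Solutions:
 u(y) = C1 + sqrt(3)*sin(sqrt(3)*y)


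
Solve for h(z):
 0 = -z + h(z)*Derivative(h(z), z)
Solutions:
 h(z) = -sqrt(C1 + z^2)
 h(z) = sqrt(C1 + z^2)


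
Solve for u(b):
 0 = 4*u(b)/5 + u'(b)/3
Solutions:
 u(b) = C1*exp(-12*b/5)


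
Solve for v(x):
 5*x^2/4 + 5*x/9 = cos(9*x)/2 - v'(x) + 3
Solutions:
 v(x) = C1 - 5*x^3/12 - 5*x^2/18 + 3*x + sin(9*x)/18


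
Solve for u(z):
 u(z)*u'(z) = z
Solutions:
 u(z) = -sqrt(C1 + z^2)
 u(z) = sqrt(C1 + z^2)


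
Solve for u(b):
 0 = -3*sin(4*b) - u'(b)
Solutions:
 u(b) = C1 + 3*cos(4*b)/4


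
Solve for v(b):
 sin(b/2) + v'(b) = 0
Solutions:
 v(b) = C1 + 2*cos(b/2)


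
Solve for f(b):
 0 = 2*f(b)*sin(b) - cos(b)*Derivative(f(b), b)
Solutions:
 f(b) = C1/cos(b)^2


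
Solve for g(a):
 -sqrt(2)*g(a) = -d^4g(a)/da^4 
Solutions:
 g(a) = C1*exp(-2^(1/8)*a) + C2*exp(2^(1/8)*a) + C3*sin(2^(1/8)*a) + C4*cos(2^(1/8)*a)


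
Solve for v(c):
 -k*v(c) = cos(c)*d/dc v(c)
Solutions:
 v(c) = C1*exp(k*(log(sin(c) - 1) - log(sin(c) + 1))/2)


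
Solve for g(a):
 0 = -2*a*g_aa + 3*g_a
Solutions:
 g(a) = C1 + C2*a^(5/2)


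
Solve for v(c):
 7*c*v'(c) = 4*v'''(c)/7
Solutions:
 v(c) = C1 + Integral(C2*airyai(2^(1/3)*7^(2/3)*c/2) + C3*airybi(2^(1/3)*7^(2/3)*c/2), c)


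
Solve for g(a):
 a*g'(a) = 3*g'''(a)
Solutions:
 g(a) = C1 + Integral(C2*airyai(3^(2/3)*a/3) + C3*airybi(3^(2/3)*a/3), a)


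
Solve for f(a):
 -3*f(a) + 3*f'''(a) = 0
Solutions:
 f(a) = C3*exp(a) + (C1*sin(sqrt(3)*a/2) + C2*cos(sqrt(3)*a/2))*exp(-a/2)


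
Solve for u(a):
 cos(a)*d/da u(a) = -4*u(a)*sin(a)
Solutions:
 u(a) = C1*cos(a)^4


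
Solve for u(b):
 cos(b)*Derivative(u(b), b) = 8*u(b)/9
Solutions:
 u(b) = C1*(sin(b) + 1)^(4/9)/(sin(b) - 1)^(4/9)


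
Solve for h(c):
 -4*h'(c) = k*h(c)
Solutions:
 h(c) = C1*exp(-c*k/4)


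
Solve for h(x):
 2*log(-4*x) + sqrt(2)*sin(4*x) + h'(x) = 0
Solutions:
 h(x) = C1 - 2*x*log(-x) - 4*x*log(2) + 2*x + sqrt(2)*cos(4*x)/4


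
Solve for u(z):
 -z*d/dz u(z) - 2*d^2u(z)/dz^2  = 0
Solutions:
 u(z) = C1 + C2*erf(z/2)


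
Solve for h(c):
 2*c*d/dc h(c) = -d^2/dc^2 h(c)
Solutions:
 h(c) = C1 + C2*erf(c)


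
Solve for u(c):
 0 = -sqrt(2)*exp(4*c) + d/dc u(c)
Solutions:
 u(c) = C1 + sqrt(2)*exp(4*c)/4


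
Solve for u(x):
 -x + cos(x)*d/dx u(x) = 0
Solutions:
 u(x) = C1 + Integral(x/cos(x), x)


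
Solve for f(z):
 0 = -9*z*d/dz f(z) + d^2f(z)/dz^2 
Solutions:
 f(z) = C1 + C2*erfi(3*sqrt(2)*z/2)


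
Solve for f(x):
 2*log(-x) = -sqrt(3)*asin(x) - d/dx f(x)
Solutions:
 f(x) = C1 - 2*x*log(-x) + 2*x - sqrt(3)*(x*asin(x) + sqrt(1 - x^2))


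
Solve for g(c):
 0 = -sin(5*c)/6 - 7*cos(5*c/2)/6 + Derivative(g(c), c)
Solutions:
 g(c) = C1 + 7*sin(5*c/2)/15 - cos(5*c)/30


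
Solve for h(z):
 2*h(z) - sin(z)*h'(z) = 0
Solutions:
 h(z) = C1*(cos(z) - 1)/(cos(z) + 1)


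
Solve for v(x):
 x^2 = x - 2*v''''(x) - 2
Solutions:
 v(x) = C1 + C2*x + C3*x^2 + C4*x^3 - x^6/720 + x^5/240 - x^4/24


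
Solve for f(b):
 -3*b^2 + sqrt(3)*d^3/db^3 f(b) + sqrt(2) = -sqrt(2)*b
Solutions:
 f(b) = C1 + C2*b + C3*b^2 + sqrt(3)*b^5/60 - sqrt(6)*b^4/72 - sqrt(6)*b^3/18


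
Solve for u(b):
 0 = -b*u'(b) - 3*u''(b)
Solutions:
 u(b) = C1 + C2*erf(sqrt(6)*b/6)


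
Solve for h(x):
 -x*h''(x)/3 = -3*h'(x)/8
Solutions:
 h(x) = C1 + C2*x^(17/8)


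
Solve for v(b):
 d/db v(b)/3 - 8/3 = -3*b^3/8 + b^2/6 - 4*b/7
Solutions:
 v(b) = C1 - 9*b^4/32 + b^3/6 - 6*b^2/7 + 8*b


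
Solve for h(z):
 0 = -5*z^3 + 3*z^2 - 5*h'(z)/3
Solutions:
 h(z) = C1 - 3*z^4/4 + 3*z^3/5


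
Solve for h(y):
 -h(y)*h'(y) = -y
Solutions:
 h(y) = -sqrt(C1 + y^2)
 h(y) = sqrt(C1 + y^2)


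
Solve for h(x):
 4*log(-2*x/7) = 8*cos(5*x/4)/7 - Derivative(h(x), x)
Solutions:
 h(x) = C1 - 4*x*log(-x) - 4*x*log(2) + 4*x + 4*x*log(7) + 32*sin(5*x/4)/35


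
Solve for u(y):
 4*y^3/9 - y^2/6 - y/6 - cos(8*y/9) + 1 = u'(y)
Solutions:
 u(y) = C1 + y^4/9 - y^3/18 - y^2/12 + y - 9*sin(8*y/9)/8


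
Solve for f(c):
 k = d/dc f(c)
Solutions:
 f(c) = C1 + c*k


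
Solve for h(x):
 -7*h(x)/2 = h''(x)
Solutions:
 h(x) = C1*sin(sqrt(14)*x/2) + C2*cos(sqrt(14)*x/2)


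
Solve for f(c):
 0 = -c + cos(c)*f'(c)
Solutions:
 f(c) = C1 + Integral(c/cos(c), c)


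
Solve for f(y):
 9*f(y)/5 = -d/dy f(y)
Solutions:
 f(y) = C1*exp(-9*y/5)


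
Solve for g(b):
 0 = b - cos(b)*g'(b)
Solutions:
 g(b) = C1 + Integral(b/cos(b), b)


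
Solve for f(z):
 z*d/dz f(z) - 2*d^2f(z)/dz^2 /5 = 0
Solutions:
 f(z) = C1 + C2*erfi(sqrt(5)*z/2)


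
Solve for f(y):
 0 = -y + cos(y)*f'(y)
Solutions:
 f(y) = C1 + Integral(y/cos(y), y)


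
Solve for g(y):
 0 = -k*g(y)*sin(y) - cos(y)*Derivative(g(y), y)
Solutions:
 g(y) = C1*exp(k*log(cos(y)))


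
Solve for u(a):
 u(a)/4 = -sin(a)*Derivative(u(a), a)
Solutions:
 u(a) = C1*(cos(a) + 1)^(1/8)/(cos(a) - 1)^(1/8)


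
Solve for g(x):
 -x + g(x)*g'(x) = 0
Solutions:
 g(x) = -sqrt(C1 + x^2)
 g(x) = sqrt(C1 + x^2)


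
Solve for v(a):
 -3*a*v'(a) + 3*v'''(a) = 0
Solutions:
 v(a) = C1 + Integral(C2*airyai(a) + C3*airybi(a), a)


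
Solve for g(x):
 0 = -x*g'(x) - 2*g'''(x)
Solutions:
 g(x) = C1 + Integral(C2*airyai(-2^(2/3)*x/2) + C3*airybi(-2^(2/3)*x/2), x)


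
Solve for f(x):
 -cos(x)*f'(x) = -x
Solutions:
 f(x) = C1 + Integral(x/cos(x), x)


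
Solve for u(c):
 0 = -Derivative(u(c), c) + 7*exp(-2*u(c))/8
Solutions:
 u(c) = log(C1 + 7*c)/2 - log(2)
 u(c) = log(-sqrt(C1 + 7*c)) - log(2)


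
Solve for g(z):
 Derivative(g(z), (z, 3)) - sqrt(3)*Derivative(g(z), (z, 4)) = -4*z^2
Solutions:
 g(z) = C1 + C2*z + C3*z^2 + C4*exp(sqrt(3)*z/3) - z^5/15 - sqrt(3)*z^4/3 - 4*z^3


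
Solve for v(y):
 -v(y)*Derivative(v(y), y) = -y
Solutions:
 v(y) = -sqrt(C1 + y^2)
 v(y) = sqrt(C1 + y^2)


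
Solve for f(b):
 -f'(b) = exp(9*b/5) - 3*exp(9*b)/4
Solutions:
 f(b) = C1 - 5*exp(9*b/5)/9 + exp(9*b)/12


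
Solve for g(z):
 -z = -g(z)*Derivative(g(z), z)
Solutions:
 g(z) = -sqrt(C1 + z^2)
 g(z) = sqrt(C1 + z^2)


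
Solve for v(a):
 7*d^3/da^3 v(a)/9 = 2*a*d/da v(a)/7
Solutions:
 v(a) = C1 + Integral(C2*airyai(126^(1/3)*a/7) + C3*airybi(126^(1/3)*a/7), a)


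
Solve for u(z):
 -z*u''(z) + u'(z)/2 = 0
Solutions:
 u(z) = C1 + C2*z^(3/2)


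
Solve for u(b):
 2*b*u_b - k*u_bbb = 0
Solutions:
 u(b) = C1 + Integral(C2*airyai(2^(1/3)*b*(1/k)^(1/3)) + C3*airybi(2^(1/3)*b*(1/k)^(1/3)), b)


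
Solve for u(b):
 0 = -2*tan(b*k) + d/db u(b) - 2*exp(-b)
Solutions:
 u(b) = C1 + 2*Piecewise((-exp(-b) + log(tan(b*k)^2 + 1)/(2*k), Ne(k, 0)), (-exp(-b), True))


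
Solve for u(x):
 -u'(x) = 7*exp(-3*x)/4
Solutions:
 u(x) = C1 + 7*exp(-3*x)/12


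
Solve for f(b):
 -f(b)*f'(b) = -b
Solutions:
 f(b) = -sqrt(C1 + b^2)
 f(b) = sqrt(C1 + b^2)


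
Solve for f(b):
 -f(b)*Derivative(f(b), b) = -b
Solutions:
 f(b) = -sqrt(C1 + b^2)
 f(b) = sqrt(C1 + b^2)


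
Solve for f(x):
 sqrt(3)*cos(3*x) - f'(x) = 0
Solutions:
 f(x) = C1 + sqrt(3)*sin(3*x)/3


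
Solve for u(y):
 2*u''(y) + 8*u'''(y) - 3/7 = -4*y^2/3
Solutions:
 u(y) = C1 + C2*y + C3*exp(-y/4) - y^4/18 + 8*y^3/9 - 887*y^2/84


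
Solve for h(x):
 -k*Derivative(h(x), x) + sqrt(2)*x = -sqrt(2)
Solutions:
 h(x) = C1 + sqrt(2)*x^2/(2*k) + sqrt(2)*x/k


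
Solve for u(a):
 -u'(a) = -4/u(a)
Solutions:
 u(a) = -sqrt(C1 + 8*a)
 u(a) = sqrt(C1 + 8*a)


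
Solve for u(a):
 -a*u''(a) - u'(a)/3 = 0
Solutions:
 u(a) = C1 + C2*a^(2/3)


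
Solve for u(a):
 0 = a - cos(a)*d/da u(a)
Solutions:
 u(a) = C1 + Integral(a/cos(a), a)


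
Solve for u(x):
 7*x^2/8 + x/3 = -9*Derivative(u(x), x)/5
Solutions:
 u(x) = C1 - 35*x^3/216 - 5*x^2/54


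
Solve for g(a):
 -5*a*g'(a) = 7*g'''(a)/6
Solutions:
 g(a) = C1 + Integral(C2*airyai(-30^(1/3)*7^(2/3)*a/7) + C3*airybi(-30^(1/3)*7^(2/3)*a/7), a)


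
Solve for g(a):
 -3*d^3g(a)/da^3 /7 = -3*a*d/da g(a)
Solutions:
 g(a) = C1 + Integral(C2*airyai(7^(1/3)*a) + C3*airybi(7^(1/3)*a), a)


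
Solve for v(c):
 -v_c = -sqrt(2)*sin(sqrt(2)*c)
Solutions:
 v(c) = C1 - cos(sqrt(2)*c)


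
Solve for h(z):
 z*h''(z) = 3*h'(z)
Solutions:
 h(z) = C1 + C2*z^4


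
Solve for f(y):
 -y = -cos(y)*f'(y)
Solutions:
 f(y) = C1 + Integral(y/cos(y), y)


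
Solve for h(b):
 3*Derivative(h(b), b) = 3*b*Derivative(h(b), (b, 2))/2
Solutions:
 h(b) = C1 + C2*b^3


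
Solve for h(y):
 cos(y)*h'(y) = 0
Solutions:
 h(y) = C1


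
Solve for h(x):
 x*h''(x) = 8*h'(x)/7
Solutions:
 h(x) = C1 + C2*x^(15/7)


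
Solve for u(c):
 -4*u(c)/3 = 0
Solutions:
 u(c) = 0


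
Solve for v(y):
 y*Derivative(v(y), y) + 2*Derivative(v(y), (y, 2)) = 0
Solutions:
 v(y) = C1 + C2*erf(y/2)


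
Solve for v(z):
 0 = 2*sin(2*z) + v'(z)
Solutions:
 v(z) = C1 + cos(2*z)


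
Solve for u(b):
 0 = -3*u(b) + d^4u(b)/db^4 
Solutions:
 u(b) = C1*exp(-3^(1/4)*b) + C2*exp(3^(1/4)*b) + C3*sin(3^(1/4)*b) + C4*cos(3^(1/4)*b)


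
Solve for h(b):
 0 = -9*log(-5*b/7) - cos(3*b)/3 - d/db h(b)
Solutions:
 h(b) = C1 - 9*b*log(-b) - 9*b*log(5) + 9*b + 9*b*log(7) - sin(3*b)/9


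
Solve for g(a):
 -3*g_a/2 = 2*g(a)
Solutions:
 g(a) = C1*exp(-4*a/3)


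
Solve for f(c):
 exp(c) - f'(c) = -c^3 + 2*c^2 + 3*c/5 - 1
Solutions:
 f(c) = C1 + c^4/4 - 2*c^3/3 - 3*c^2/10 + c + exp(c)


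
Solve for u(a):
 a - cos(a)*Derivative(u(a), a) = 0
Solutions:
 u(a) = C1 + Integral(a/cos(a), a)


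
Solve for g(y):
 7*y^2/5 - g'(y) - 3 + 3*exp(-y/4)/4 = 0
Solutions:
 g(y) = C1 + 7*y^3/15 - 3*y - 3*exp(-y/4)


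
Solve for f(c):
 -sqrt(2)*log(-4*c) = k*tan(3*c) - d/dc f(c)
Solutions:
 f(c) = C1 + sqrt(2)*c*(log(-c) - 1) + 2*sqrt(2)*c*log(2) - k*log(cos(3*c))/3


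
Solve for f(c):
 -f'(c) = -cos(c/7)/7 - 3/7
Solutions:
 f(c) = C1 + 3*c/7 + sin(c/7)
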